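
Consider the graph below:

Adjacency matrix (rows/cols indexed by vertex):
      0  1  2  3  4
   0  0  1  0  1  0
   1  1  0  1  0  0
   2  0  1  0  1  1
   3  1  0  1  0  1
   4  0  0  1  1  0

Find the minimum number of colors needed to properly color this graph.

The graph has a maximum clique of size 3 (lower bound on chromatic number).
A valid 3-coloring: {0: 0, 1: 1, 2: 0, 3: 1, 4: 2}.
Chromatic number = 3.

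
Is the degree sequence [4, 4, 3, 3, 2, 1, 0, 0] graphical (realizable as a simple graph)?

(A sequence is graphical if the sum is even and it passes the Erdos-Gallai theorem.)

Sum of degrees = 17. Sum is odd, so the sequence is NOT graphical.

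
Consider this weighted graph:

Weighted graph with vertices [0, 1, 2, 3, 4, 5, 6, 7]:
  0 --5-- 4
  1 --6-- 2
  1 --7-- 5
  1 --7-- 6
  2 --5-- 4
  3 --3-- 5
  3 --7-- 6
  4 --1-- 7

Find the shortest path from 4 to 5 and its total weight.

Using Dijkstra's algorithm from vertex 4:
Shortest path: 4 -> 2 -> 1 -> 5
Total weight: 5 + 6 + 7 = 18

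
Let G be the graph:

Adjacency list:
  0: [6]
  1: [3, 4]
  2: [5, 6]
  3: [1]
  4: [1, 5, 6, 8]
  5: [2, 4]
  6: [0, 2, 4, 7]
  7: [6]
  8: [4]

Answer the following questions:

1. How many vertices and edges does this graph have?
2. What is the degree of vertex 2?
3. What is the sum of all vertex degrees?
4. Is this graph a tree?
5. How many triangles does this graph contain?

Count: 9 vertices, 9 edges.
Vertex 2 has neighbors [5, 6], degree = 2.
Handshaking lemma: 2 * 9 = 18.
A tree on 9 vertices has 8 edges. This graph has 9 edges (1 extra). Not a tree.
Number of triangles = 0.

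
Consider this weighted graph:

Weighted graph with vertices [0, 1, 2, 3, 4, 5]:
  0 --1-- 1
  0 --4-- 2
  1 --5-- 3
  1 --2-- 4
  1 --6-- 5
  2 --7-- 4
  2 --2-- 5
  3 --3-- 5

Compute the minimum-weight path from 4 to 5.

Using Dijkstra's algorithm from vertex 4:
Shortest path: 4 -> 1 -> 5
Total weight: 2 + 6 = 8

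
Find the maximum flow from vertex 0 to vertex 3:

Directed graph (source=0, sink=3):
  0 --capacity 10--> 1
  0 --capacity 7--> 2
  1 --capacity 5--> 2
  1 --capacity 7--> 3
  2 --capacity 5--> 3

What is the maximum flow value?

Computing max flow:
  Flow on (0->1): 10/10
  Flow on (0->2): 2/7
  Flow on (1->2): 3/5
  Flow on (1->3): 7/7
  Flow on (2->3): 5/5
Maximum flow = 12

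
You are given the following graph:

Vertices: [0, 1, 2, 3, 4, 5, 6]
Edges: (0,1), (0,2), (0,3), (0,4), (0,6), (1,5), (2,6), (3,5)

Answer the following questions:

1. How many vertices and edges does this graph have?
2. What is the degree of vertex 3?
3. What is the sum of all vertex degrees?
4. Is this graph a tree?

Count: 7 vertices, 8 edges.
Vertex 3 has neighbors [0, 5], degree = 2.
Handshaking lemma: 2 * 8 = 16.
A tree on 7 vertices has 6 edges. This graph has 8 edges (2 extra). Not a tree.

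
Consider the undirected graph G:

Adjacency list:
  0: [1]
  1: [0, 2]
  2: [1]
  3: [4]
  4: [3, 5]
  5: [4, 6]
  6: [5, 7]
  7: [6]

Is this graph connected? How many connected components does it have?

Checking connectivity: the graph has 2 connected component(s).
Components: [[0, 1, 2], [3, 4, 5, 6, 7]]. The graph is NOT connected.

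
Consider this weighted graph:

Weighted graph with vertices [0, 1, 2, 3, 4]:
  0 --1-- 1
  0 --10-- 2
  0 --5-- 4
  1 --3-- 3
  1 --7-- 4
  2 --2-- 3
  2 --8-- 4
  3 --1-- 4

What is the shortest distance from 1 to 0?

Using Dijkstra's algorithm from vertex 1:
Shortest path: 1 -> 0
Total weight: 1 = 1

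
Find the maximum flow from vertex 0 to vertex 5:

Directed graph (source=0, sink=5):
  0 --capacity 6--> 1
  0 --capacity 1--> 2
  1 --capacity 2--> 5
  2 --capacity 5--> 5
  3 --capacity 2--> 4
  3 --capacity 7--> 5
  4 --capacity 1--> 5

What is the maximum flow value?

Computing max flow:
  Flow on (0->1): 2/6
  Flow on (0->2): 1/1
  Flow on (1->5): 2/2
  Flow on (2->5): 1/5
Maximum flow = 3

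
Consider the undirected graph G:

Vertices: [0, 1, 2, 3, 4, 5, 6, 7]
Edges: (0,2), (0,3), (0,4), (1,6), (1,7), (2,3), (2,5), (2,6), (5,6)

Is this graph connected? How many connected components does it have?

Checking connectivity: the graph has 1 connected component(s).
All vertices are reachable from each other. The graph IS connected.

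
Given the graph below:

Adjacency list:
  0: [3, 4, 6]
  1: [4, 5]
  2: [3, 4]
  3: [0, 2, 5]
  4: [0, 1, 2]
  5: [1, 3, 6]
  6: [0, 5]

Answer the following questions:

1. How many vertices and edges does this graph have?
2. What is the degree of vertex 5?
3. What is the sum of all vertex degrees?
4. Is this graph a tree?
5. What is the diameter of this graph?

Count: 7 vertices, 9 edges.
Vertex 5 has neighbors [1, 3, 6], degree = 3.
Handshaking lemma: 2 * 9 = 18.
A tree on 7 vertices has 6 edges. This graph has 9 edges (3 extra). Not a tree.
Diameter (longest shortest path) = 3.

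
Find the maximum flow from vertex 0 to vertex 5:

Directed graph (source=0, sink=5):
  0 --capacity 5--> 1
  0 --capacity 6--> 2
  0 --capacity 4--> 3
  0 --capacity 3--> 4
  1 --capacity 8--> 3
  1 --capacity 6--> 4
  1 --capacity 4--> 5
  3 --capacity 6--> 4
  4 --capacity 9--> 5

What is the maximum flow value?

Computing max flow:
  Flow on (0->1): 5/5
  Flow on (0->3): 4/4
  Flow on (0->4): 3/3
  Flow on (1->4): 1/6
  Flow on (1->5): 4/4
  Flow on (3->4): 4/6
  Flow on (4->5): 8/9
Maximum flow = 12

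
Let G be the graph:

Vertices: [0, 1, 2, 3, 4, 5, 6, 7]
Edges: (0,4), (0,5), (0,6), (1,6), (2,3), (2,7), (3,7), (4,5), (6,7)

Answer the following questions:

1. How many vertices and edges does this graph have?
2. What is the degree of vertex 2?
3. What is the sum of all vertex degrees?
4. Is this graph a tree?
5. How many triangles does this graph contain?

Count: 8 vertices, 9 edges.
Vertex 2 has neighbors [3, 7], degree = 2.
Handshaking lemma: 2 * 9 = 18.
A tree on 8 vertices has 7 edges. This graph has 9 edges (2 extra). Not a tree.
Number of triangles = 2.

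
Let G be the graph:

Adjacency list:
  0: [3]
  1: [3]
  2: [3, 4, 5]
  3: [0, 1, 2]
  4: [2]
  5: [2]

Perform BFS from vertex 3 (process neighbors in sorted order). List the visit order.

BFS from vertex 3 (neighbors processed in ascending order):
Visit order: 3, 0, 1, 2, 4, 5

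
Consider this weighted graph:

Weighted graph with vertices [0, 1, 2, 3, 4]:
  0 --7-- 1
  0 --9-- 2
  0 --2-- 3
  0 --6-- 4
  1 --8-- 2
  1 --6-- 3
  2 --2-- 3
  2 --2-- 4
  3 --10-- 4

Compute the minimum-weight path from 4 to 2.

Using Dijkstra's algorithm from vertex 4:
Shortest path: 4 -> 2
Total weight: 2 = 2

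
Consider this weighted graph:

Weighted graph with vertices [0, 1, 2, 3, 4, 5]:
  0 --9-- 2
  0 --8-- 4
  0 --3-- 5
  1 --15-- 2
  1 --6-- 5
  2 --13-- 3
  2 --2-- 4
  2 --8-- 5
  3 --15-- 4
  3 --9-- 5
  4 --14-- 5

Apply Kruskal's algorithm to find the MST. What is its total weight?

Applying Kruskal's algorithm (sort edges by weight, add if no cycle):
  Add (2,4) w=2
  Add (0,5) w=3
  Add (1,5) w=6
  Add (0,4) w=8
  Skip (2,5) w=8 (creates cycle)
  Skip (0,2) w=9 (creates cycle)
  Add (3,5) w=9
  Skip (2,3) w=13 (creates cycle)
  Skip (4,5) w=14 (creates cycle)
  Skip (1,2) w=15 (creates cycle)
  Skip (3,4) w=15 (creates cycle)
MST weight = 28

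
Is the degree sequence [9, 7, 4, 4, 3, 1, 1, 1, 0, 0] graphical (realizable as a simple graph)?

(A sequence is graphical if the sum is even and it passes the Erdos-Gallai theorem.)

Sum of degrees = 30. Sum is even but fails Erdos-Gallai. The sequence is NOT graphical.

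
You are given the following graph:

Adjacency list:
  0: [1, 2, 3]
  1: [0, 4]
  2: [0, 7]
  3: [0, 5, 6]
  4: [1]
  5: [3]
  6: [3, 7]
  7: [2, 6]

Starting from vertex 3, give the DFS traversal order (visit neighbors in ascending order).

DFS from vertex 3 (neighbors processed in ascending order):
Visit order: 3, 0, 1, 4, 2, 7, 6, 5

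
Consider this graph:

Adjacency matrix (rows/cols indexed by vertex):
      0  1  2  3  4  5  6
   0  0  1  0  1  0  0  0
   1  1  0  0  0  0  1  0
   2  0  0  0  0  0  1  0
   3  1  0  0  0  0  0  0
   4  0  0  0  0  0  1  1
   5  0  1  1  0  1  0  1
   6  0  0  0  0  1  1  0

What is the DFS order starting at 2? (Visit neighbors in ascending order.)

DFS from vertex 2 (neighbors processed in ascending order):
Visit order: 2, 5, 1, 0, 3, 4, 6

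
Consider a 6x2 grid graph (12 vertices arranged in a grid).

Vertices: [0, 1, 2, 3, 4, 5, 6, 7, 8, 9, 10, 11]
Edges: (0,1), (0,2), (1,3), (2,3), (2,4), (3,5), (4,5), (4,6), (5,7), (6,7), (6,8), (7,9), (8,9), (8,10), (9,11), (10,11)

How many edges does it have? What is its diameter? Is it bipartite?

A 6x2 grid has 10 vertical edges and 6 horizontal edges.
Total edges = 10 + 6 = 16.
Diameter = (6-1) + (2-1) = 6 (corner to opposite corner).
Grid graphs are bipartite (checkerboard coloring).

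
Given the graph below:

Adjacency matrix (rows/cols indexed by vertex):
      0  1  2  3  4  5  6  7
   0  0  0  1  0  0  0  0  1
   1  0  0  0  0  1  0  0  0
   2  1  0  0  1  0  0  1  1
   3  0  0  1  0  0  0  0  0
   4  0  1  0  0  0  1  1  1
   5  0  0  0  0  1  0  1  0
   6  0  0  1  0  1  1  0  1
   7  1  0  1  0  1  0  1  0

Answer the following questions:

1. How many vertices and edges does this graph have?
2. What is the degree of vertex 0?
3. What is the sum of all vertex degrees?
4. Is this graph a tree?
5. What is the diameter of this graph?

Count: 8 vertices, 11 edges.
Vertex 0 has neighbors [2, 7], degree = 2.
Handshaking lemma: 2 * 11 = 22.
A tree on 8 vertices has 7 edges. This graph has 11 edges (4 extra). Not a tree.
Diameter (longest shortest path) = 4.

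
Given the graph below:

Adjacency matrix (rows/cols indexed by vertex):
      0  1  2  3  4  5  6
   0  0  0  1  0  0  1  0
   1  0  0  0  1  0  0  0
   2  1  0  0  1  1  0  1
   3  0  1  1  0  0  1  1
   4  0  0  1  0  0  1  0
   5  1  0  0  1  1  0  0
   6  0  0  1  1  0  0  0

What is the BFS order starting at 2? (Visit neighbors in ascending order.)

BFS from vertex 2 (neighbors processed in ascending order):
Visit order: 2, 0, 3, 4, 6, 5, 1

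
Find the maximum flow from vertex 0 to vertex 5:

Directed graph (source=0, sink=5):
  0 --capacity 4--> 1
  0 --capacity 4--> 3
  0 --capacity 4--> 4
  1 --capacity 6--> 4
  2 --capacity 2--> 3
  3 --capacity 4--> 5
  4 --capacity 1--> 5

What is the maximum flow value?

Computing max flow:
  Flow on (0->3): 4/4
  Flow on (0->4): 1/4
  Flow on (3->5): 4/4
  Flow on (4->5): 1/1
Maximum flow = 5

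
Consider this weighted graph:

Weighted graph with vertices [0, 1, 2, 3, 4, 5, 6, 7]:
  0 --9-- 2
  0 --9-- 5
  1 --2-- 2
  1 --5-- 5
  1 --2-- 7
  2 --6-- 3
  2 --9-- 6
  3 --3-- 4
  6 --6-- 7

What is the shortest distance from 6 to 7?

Using Dijkstra's algorithm from vertex 6:
Shortest path: 6 -> 7
Total weight: 6 = 6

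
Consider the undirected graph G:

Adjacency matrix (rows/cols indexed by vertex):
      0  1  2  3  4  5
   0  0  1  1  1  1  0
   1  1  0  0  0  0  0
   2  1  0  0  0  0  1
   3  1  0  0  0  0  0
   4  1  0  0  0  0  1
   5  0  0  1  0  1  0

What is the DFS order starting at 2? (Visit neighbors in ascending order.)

DFS from vertex 2 (neighbors processed in ascending order):
Visit order: 2, 0, 1, 3, 4, 5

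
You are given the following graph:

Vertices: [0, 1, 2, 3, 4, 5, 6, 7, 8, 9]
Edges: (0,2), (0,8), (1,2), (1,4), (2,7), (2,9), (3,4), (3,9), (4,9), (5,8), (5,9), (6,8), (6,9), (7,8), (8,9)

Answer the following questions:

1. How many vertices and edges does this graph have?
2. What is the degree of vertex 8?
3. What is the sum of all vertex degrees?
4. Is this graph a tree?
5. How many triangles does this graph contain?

Count: 10 vertices, 15 edges.
Vertex 8 has neighbors [0, 5, 6, 7, 9], degree = 5.
Handshaking lemma: 2 * 15 = 30.
A tree on 10 vertices has 9 edges. This graph has 15 edges (6 extra). Not a tree.
Number of triangles = 3.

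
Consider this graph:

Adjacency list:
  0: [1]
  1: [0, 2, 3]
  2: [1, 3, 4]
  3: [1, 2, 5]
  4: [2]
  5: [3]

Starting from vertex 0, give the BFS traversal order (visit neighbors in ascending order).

BFS from vertex 0 (neighbors processed in ascending order):
Visit order: 0, 1, 2, 3, 4, 5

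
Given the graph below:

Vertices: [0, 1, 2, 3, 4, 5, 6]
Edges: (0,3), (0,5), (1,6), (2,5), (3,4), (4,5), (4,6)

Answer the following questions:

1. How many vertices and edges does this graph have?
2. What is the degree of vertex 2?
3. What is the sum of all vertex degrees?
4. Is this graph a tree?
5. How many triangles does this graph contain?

Count: 7 vertices, 7 edges.
Vertex 2 has neighbors [5], degree = 1.
Handshaking lemma: 2 * 7 = 14.
A tree on 7 vertices has 6 edges. This graph has 7 edges (1 extra). Not a tree.
Number of triangles = 0.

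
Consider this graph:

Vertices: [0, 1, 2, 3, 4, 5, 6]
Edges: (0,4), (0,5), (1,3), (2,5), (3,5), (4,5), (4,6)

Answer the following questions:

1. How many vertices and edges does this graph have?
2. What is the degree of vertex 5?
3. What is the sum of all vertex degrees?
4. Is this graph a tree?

Count: 7 vertices, 7 edges.
Vertex 5 has neighbors [0, 2, 3, 4], degree = 4.
Handshaking lemma: 2 * 7 = 14.
A tree on 7 vertices has 6 edges. This graph has 7 edges (1 extra). Not a tree.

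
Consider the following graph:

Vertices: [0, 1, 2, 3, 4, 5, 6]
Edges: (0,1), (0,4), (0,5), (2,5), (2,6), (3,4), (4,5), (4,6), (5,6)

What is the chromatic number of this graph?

The graph has a maximum clique of size 3 (lower bound on chromatic number).
A valid 3-coloring: {0: 2, 1: 0, 2: 0, 3: 1, 4: 0, 5: 1, 6: 2}.
Chromatic number = 3.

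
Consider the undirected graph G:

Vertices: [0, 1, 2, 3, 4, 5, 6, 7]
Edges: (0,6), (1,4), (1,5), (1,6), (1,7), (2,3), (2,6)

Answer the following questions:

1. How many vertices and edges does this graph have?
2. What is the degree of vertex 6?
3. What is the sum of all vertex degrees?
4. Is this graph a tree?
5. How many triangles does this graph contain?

Count: 8 vertices, 7 edges.
Vertex 6 has neighbors [0, 1, 2], degree = 3.
Handshaking lemma: 2 * 7 = 14.
A graph is a tree iff it is connected and has exactly n-1 edges. This graph is connected (all 8 vertices in one component) and has 8-1 = 7 edges. It is a tree.
Number of triangles = 0.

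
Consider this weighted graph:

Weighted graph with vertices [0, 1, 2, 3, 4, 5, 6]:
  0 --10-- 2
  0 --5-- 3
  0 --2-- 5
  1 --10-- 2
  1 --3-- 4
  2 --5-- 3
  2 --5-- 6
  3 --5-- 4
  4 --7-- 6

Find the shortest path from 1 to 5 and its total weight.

Using Dijkstra's algorithm from vertex 1:
Shortest path: 1 -> 4 -> 3 -> 0 -> 5
Total weight: 3 + 5 + 5 + 2 = 15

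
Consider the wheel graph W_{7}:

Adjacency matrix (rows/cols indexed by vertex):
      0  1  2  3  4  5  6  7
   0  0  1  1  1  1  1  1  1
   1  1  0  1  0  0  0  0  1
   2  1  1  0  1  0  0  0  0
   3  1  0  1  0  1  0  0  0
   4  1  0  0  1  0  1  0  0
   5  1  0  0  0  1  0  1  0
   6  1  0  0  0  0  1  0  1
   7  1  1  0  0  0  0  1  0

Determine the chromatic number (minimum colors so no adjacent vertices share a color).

W_{7} = C_{7} plus a hub adjacent to every cycle vertex.
The outer cycle needs 3 colors (odd cycle); the hub is adjacent to all of them so needs a fresh color.
Chromatic number = 3 + 1 = 4.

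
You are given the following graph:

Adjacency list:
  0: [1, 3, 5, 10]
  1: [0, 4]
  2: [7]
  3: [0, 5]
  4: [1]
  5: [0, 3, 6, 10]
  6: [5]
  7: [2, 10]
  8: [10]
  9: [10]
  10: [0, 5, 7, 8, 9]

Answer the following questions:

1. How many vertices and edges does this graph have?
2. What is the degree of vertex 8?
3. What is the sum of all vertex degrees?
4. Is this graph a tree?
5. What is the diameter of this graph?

Count: 11 vertices, 12 edges.
Vertex 8 has neighbors [10], degree = 1.
Handshaking lemma: 2 * 12 = 24.
A tree on 11 vertices has 10 edges. This graph has 12 edges (2 extra). Not a tree.
Diameter (longest shortest path) = 5.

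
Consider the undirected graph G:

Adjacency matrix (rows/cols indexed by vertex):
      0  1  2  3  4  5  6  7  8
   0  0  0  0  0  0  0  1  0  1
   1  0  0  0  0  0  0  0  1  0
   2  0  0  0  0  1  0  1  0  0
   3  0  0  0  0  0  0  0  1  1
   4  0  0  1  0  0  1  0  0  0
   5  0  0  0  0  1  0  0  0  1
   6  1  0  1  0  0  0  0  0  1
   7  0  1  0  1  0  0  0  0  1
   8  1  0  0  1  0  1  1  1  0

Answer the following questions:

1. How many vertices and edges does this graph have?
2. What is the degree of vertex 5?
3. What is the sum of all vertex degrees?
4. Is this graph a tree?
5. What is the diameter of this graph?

Count: 9 vertices, 11 edges.
Vertex 5 has neighbors [4, 8], degree = 2.
Handshaking lemma: 2 * 11 = 22.
A tree on 9 vertices has 8 edges. This graph has 11 edges (3 extra). Not a tree.
Diameter (longest shortest path) = 4.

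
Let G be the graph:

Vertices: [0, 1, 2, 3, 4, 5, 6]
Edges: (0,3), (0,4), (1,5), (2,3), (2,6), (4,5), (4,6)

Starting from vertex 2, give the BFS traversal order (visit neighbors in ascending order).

BFS from vertex 2 (neighbors processed in ascending order):
Visit order: 2, 3, 6, 0, 4, 5, 1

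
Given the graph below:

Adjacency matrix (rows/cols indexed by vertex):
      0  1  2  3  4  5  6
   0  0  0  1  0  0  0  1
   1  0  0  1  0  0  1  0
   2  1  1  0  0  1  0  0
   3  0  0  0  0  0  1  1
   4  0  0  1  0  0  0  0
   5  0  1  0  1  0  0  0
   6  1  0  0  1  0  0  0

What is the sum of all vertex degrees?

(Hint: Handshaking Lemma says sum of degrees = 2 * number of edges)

Count edges: 7 edges.
By Handshaking Lemma: sum of degrees = 2 * 7 = 14.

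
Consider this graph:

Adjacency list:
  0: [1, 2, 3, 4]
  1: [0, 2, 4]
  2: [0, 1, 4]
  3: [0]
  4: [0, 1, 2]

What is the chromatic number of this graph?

The graph has a maximum clique of size 4 (lower bound on chromatic number).
A valid 4-coloring: {0: 0, 1: 1, 2: 2, 3: 1, 4: 3}.
Chromatic number = 4.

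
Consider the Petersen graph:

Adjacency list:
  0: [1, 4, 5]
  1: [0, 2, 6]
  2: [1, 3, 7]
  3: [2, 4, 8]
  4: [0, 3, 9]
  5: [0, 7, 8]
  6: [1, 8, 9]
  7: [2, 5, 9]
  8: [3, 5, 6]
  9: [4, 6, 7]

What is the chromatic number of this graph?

The Petersen graph contains odd cycles (e.g. the outer 5-cycle), so chi >= 3.
A proper 3-coloring exists (it is a well-known 3-chromatic graph).
Chromatic number = 3.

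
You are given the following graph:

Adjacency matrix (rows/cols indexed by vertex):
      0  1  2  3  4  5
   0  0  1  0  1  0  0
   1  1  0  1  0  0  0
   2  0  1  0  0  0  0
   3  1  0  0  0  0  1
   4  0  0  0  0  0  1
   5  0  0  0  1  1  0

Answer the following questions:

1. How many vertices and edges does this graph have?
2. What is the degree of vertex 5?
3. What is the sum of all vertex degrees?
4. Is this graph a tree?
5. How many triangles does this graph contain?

Count: 6 vertices, 5 edges.
Vertex 5 has neighbors [3, 4], degree = 2.
Handshaking lemma: 2 * 5 = 10.
A graph is a tree iff it is connected and has exactly n-1 edges. This graph is connected (all 6 vertices in one component) and has 6-1 = 5 edges. It is a tree.
Number of triangles = 0.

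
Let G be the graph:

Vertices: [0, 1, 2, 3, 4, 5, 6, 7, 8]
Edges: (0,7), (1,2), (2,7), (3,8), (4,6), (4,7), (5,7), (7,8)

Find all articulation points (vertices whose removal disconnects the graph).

An articulation point is a vertex whose removal disconnects the graph.
Articulation points: [2, 4, 7, 8]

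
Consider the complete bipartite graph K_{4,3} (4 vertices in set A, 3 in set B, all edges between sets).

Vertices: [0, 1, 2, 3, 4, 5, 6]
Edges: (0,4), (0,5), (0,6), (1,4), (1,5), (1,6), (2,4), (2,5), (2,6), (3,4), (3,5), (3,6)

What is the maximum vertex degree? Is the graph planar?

Set-A vertices have degree 3; set-B vertices have degree 4. Maximum degree = max(4,3) = 4.
K_{4,3} contains K_{3,3} as a subgraph (since both sides have >= 3 vertices); by Kuratowski's theorem it is not planar.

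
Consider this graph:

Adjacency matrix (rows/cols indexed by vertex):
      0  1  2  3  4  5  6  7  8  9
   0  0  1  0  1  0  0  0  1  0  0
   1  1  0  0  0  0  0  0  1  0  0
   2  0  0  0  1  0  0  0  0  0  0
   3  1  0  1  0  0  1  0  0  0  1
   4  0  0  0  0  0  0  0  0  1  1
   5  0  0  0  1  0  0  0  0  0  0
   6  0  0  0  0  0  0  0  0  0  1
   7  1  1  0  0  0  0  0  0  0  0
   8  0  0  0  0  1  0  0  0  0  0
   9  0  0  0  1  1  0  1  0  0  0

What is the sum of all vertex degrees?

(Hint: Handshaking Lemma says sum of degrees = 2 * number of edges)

Count edges: 10 edges.
By Handshaking Lemma: sum of degrees = 2 * 10 = 20.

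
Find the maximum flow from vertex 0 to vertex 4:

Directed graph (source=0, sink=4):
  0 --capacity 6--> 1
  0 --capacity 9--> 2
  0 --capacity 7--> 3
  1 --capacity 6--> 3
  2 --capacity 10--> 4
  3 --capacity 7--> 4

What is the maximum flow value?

Computing max flow:
  Flow on (0->2): 9/9
  Flow on (0->3): 7/7
  Flow on (2->4): 9/10
  Flow on (3->4): 7/7
Maximum flow = 16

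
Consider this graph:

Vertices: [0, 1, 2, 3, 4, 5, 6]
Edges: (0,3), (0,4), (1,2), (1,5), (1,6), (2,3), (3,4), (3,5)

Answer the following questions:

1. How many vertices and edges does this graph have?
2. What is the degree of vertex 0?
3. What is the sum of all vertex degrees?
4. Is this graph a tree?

Count: 7 vertices, 8 edges.
Vertex 0 has neighbors [3, 4], degree = 2.
Handshaking lemma: 2 * 8 = 16.
A tree on 7 vertices has 6 edges. This graph has 8 edges (2 extra). Not a tree.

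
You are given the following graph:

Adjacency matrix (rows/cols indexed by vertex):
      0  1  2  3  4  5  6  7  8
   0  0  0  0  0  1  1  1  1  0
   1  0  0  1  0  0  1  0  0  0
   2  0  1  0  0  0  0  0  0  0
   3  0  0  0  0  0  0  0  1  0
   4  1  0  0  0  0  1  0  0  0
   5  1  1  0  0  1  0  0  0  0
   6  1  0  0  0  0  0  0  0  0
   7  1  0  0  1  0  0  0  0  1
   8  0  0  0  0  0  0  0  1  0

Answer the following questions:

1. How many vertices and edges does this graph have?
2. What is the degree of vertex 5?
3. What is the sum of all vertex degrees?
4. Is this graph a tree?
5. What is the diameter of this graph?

Count: 9 vertices, 9 edges.
Vertex 5 has neighbors [0, 1, 4], degree = 3.
Handshaking lemma: 2 * 9 = 18.
A tree on 9 vertices has 8 edges. This graph has 9 edges (1 extra). Not a tree.
Diameter (longest shortest path) = 5.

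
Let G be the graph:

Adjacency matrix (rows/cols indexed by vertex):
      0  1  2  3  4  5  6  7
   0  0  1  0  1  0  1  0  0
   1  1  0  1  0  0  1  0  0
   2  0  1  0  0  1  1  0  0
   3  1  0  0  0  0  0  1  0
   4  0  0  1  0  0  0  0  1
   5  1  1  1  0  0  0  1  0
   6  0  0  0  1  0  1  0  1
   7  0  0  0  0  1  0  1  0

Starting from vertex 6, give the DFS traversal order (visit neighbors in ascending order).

DFS from vertex 6 (neighbors processed in ascending order):
Visit order: 6, 3, 0, 1, 2, 4, 7, 5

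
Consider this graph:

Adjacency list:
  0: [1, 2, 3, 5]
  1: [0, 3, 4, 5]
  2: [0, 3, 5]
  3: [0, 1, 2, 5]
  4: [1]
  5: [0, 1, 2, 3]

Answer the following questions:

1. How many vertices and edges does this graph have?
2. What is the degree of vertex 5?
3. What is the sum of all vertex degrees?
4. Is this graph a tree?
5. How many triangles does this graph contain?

Count: 6 vertices, 10 edges.
Vertex 5 has neighbors [0, 1, 2, 3], degree = 4.
Handshaking lemma: 2 * 10 = 20.
A tree on 6 vertices has 5 edges. This graph has 10 edges (5 extra). Not a tree.
Number of triangles = 7.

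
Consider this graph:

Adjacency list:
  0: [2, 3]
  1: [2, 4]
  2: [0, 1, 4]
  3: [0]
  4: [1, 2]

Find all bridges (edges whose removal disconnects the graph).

A bridge is an edge whose removal increases the number of connected components.
Bridges found: (0,2), (0,3)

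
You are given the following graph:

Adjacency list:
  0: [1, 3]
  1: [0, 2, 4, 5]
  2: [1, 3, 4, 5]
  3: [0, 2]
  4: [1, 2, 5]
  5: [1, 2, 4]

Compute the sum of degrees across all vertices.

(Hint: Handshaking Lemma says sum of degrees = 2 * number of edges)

Count edges: 9 edges.
By Handshaking Lemma: sum of degrees = 2 * 9 = 18.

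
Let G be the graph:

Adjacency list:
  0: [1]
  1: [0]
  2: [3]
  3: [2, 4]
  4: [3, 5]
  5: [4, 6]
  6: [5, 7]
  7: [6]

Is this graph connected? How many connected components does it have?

Checking connectivity: the graph has 2 connected component(s).
Components: [[0, 1], [2, 3, 4, 5, 6, 7]]. The graph is NOT connected.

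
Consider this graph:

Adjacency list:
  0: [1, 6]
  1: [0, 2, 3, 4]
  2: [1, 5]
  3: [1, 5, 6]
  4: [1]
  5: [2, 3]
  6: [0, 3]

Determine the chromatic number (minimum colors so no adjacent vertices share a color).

The graph has a maximum clique of size 2 (lower bound on chromatic number).
A valid 2-coloring: {0: 1, 1: 0, 2: 1, 3: 1, 4: 1, 5: 0, 6: 0}.
Chromatic number = 2.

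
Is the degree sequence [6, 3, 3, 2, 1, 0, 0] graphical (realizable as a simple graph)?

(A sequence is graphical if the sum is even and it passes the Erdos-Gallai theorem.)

Sum of degrees = 15. Sum is odd, so the sequence is NOT graphical.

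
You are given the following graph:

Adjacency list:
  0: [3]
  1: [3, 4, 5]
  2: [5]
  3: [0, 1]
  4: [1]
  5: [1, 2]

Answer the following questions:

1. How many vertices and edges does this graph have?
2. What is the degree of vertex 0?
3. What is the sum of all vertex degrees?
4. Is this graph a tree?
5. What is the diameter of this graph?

Count: 6 vertices, 5 edges.
Vertex 0 has neighbors [3], degree = 1.
Handshaking lemma: 2 * 5 = 10.
A graph is a tree iff it is connected and has exactly n-1 edges. This graph is connected (all 6 vertices in one component) and has 6-1 = 5 edges. It is a tree.
Diameter (longest shortest path) = 4.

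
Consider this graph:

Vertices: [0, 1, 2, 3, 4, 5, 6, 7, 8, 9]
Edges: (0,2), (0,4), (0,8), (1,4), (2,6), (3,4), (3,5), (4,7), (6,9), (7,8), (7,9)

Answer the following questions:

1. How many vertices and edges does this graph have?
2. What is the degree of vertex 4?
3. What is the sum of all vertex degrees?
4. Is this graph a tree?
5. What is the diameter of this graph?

Count: 10 vertices, 11 edges.
Vertex 4 has neighbors [0, 1, 3, 7], degree = 4.
Handshaking lemma: 2 * 11 = 22.
A tree on 10 vertices has 9 edges. This graph has 11 edges (2 extra). Not a tree.
Diameter (longest shortest path) = 5.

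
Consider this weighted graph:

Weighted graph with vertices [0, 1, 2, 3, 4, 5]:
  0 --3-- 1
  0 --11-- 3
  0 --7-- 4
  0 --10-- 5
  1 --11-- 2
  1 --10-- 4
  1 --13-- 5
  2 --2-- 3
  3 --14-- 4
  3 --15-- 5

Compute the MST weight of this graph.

Applying Kruskal's algorithm (sort edges by weight, add if no cycle):
  Add (2,3) w=2
  Add (0,1) w=3
  Add (0,4) w=7
  Add (0,5) w=10
  Skip (1,4) w=10 (creates cycle)
  Add (0,3) w=11
  Skip (1,2) w=11 (creates cycle)
  Skip (1,5) w=13 (creates cycle)
  Skip (3,4) w=14 (creates cycle)
  Skip (3,5) w=15 (creates cycle)
MST weight = 33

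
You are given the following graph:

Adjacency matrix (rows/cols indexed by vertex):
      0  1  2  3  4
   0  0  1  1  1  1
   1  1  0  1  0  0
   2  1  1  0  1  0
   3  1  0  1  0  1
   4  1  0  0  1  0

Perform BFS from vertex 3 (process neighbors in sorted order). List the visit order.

BFS from vertex 3 (neighbors processed in ascending order):
Visit order: 3, 0, 2, 4, 1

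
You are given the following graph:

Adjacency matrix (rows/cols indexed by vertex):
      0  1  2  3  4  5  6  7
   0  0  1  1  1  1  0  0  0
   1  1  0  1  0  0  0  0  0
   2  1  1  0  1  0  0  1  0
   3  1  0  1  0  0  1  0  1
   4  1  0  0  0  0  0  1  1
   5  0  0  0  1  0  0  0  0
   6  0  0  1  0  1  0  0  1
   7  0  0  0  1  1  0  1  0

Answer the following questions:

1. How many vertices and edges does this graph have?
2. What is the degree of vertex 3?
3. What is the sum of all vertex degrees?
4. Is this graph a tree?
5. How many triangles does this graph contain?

Count: 8 vertices, 12 edges.
Vertex 3 has neighbors [0, 2, 5, 7], degree = 4.
Handshaking lemma: 2 * 12 = 24.
A tree on 8 vertices has 7 edges. This graph has 12 edges (5 extra). Not a tree.
Number of triangles = 3.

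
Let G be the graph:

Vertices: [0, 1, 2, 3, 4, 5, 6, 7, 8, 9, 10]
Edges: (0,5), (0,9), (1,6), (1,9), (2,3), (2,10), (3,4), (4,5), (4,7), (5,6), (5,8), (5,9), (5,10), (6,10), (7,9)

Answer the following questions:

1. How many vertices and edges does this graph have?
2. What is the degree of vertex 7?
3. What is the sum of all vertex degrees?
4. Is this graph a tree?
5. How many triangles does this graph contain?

Count: 11 vertices, 15 edges.
Vertex 7 has neighbors [4, 9], degree = 2.
Handshaking lemma: 2 * 15 = 30.
A tree on 11 vertices has 10 edges. This graph has 15 edges (5 extra). Not a tree.
Number of triangles = 2.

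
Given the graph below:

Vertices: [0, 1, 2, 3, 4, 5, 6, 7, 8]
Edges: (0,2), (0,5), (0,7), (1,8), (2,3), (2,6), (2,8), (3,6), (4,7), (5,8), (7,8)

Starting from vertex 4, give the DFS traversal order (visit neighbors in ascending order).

DFS from vertex 4 (neighbors processed in ascending order):
Visit order: 4, 7, 0, 2, 3, 6, 8, 1, 5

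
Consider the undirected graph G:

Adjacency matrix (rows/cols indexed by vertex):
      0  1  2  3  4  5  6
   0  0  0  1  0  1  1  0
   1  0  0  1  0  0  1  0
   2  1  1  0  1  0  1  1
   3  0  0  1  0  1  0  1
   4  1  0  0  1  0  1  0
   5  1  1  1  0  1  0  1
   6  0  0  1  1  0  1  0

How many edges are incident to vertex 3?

Vertex 3 has neighbors [2, 4, 6], so deg(3) = 3.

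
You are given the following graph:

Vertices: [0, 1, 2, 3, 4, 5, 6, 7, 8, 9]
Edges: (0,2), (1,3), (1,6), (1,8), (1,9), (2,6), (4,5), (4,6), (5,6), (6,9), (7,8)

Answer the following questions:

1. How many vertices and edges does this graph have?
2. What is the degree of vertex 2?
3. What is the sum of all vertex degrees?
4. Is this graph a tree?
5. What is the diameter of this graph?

Count: 10 vertices, 11 edges.
Vertex 2 has neighbors [0, 6], degree = 2.
Handshaking lemma: 2 * 11 = 22.
A tree on 10 vertices has 9 edges. This graph has 11 edges (2 extra). Not a tree.
Diameter (longest shortest path) = 5.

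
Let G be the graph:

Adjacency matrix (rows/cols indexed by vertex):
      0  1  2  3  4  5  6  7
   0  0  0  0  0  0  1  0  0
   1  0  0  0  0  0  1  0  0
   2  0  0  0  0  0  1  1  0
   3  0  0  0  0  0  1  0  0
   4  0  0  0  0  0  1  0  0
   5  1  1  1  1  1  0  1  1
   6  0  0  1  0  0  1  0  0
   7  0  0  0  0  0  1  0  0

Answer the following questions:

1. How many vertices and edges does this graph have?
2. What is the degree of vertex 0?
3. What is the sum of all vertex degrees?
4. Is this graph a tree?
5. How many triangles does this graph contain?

Count: 8 vertices, 8 edges.
Vertex 0 has neighbors [5], degree = 1.
Handshaking lemma: 2 * 8 = 16.
A tree on 8 vertices has 7 edges. This graph has 8 edges (1 extra). Not a tree.
Number of triangles = 1.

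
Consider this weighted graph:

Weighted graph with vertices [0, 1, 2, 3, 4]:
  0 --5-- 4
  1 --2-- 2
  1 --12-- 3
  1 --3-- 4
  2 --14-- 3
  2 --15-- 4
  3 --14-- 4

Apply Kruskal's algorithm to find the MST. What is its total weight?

Applying Kruskal's algorithm (sort edges by weight, add if no cycle):
  Add (1,2) w=2
  Add (1,4) w=3
  Add (0,4) w=5
  Add (1,3) w=12
  Skip (2,3) w=14 (creates cycle)
  Skip (3,4) w=14 (creates cycle)
  Skip (2,4) w=15 (creates cycle)
MST weight = 22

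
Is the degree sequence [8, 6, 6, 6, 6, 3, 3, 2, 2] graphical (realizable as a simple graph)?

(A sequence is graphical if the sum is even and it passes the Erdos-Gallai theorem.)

Sum of degrees = 42. Sum is even but fails Erdos-Gallai. The sequence is NOT graphical.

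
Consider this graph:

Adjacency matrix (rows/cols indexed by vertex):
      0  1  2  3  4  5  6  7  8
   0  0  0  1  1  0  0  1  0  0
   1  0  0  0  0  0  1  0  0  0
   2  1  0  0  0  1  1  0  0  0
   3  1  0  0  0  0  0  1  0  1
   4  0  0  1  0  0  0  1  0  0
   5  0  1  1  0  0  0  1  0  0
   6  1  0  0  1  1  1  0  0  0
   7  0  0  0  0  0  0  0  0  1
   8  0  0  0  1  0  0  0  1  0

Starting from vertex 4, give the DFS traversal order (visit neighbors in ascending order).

DFS from vertex 4 (neighbors processed in ascending order):
Visit order: 4, 2, 0, 3, 6, 5, 1, 8, 7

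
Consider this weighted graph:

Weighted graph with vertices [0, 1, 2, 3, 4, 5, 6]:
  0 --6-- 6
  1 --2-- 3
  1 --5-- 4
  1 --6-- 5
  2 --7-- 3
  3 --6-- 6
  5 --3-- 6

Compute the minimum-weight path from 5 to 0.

Using Dijkstra's algorithm from vertex 5:
Shortest path: 5 -> 6 -> 0
Total weight: 3 + 6 = 9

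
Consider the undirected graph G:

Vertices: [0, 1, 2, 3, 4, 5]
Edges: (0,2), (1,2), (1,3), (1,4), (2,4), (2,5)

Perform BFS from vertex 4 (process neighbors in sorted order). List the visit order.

BFS from vertex 4 (neighbors processed in ascending order):
Visit order: 4, 1, 2, 3, 0, 5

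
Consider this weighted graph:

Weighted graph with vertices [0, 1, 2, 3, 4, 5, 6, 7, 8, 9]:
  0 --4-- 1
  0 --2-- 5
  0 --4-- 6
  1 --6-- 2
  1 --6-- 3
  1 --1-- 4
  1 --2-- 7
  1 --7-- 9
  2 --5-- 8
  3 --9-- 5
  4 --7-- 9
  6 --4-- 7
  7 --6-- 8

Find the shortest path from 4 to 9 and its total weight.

Using Dijkstra's algorithm from vertex 4:
Shortest path: 4 -> 9
Total weight: 7 = 7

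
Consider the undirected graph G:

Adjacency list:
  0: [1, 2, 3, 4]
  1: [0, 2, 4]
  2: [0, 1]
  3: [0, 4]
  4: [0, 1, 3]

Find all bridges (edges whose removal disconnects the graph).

No bridges found. The graph is 2-edge-connected (no single edge removal disconnects it).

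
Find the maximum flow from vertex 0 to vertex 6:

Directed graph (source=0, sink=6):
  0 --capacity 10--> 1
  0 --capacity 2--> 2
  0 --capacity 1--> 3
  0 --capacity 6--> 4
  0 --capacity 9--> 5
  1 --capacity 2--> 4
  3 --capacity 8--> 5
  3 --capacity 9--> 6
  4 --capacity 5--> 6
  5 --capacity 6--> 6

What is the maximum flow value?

Computing max flow:
  Flow on (0->1): 2/10
  Flow on (0->3): 1/1
  Flow on (0->4): 3/6
  Flow on (0->5): 6/9
  Flow on (1->4): 2/2
  Flow on (3->6): 1/9
  Flow on (4->6): 5/5
  Flow on (5->6): 6/6
Maximum flow = 12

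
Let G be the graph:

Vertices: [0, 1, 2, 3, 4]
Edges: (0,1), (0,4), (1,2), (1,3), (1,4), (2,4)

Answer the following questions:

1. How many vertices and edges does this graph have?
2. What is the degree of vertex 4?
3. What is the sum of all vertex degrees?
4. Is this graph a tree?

Count: 5 vertices, 6 edges.
Vertex 4 has neighbors [0, 1, 2], degree = 3.
Handshaking lemma: 2 * 6 = 12.
A tree on 5 vertices has 4 edges. This graph has 6 edges (2 extra). Not a tree.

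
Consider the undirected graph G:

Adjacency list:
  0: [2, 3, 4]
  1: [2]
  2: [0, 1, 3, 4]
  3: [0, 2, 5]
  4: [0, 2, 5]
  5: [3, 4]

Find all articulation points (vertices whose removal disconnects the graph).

An articulation point is a vertex whose removal disconnects the graph.
Articulation points: [2]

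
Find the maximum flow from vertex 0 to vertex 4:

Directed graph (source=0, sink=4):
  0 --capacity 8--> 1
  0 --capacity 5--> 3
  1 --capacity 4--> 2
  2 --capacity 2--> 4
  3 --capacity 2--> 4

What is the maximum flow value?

Computing max flow:
  Flow on (0->1): 2/8
  Flow on (0->3): 2/5
  Flow on (1->2): 2/4
  Flow on (2->4): 2/2
  Flow on (3->4): 2/2
Maximum flow = 4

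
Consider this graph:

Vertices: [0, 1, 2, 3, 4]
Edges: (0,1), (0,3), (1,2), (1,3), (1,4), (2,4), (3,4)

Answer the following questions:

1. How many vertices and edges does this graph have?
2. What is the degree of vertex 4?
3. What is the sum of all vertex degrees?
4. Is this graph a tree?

Count: 5 vertices, 7 edges.
Vertex 4 has neighbors [1, 2, 3], degree = 3.
Handshaking lemma: 2 * 7 = 14.
A tree on 5 vertices has 4 edges. This graph has 7 edges (3 extra). Not a tree.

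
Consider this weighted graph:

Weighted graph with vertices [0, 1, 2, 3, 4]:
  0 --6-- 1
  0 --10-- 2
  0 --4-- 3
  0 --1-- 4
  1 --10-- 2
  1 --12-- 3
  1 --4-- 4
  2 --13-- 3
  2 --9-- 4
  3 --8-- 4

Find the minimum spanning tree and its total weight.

Applying Kruskal's algorithm (sort edges by weight, add if no cycle):
  Add (0,4) w=1
  Add (0,3) w=4
  Add (1,4) w=4
  Skip (0,1) w=6 (creates cycle)
  Skip (3,4) w=8 (creates cycle)
  Add (2,4) w=9
  Skip (0,2) w=10 (creates cycle)
  Skip (1,2) w=10 (creates cycle)
  Skip (1,3) w=12 (creates cycle)
  Skip (2,3) w=13 (creates cycle)
MST weight = 18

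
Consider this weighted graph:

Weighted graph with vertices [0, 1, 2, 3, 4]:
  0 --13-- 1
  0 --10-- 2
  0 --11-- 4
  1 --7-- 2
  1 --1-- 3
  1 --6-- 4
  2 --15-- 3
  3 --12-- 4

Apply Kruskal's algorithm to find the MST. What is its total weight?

Applying Kruskal's algorithm (sort edges by weight, add if no cycle):
  Add (1,3) w=1
  Add (1,4) w=6
  Add (1,2) w=7
  Add (0,2) w=10
  Skip (0,4) w=11 (creates cycle)
  Skip (3,4) w=12 (creates cycle)
  Skip (0,1) w=13 (creates cycle)
  Skip (2,3) w=15 (creates cycle)
MST weight = 24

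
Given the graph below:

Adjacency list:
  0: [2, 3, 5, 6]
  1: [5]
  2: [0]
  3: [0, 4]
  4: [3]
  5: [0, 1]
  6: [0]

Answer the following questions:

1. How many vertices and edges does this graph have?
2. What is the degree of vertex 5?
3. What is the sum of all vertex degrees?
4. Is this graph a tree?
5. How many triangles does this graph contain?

Count: 7 vertices, 6 edges.
Vertex 5 has neighbors [0, 1], degree = 2.
Handshaking lemma: 2 * 6 = 12.
A graph is a tree iff it is connected and has exactly n-1 edges. This graph is connected (all 7 vertices in one component) and has 7-1 = 6 edges. It is a tree.
Number of triangles = 0.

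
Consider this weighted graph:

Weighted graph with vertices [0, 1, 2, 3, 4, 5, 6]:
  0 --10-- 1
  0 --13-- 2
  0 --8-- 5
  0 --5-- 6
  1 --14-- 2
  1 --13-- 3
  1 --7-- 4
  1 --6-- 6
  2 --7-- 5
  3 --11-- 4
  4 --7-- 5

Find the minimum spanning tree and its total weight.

Applying Kruskal's algorithm (sort edges by weight, add if no cycle):
  Add (0,6) w=5
  Add (1,6) w=6
  Add (1,4) w=7
  Add (2,5) w=7
  Add (4,5) w=7
  Skip (0,5) w=8 (creates cycle)
  Skip (0,1) w=10 (creates cycle)
  Add (3,4) w=11
  Skip (0,2) w=13 (creates cycle)
  Skip (1,3) w=13 (creates cycle)
  Skip (1,2) w=14 (creates cycle)
MST weight = 43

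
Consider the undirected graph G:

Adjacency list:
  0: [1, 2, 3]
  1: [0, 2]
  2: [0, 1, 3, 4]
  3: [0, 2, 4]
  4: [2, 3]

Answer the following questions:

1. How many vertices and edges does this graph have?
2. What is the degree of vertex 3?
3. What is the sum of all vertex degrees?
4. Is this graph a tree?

Count: 5 vertices, 7 edges.
Vertex 3 has neighbors [0, 2, 4], degree = 3.
Handshaking lemma: 2 * 7 = 14.
A tree on 5 vertices has 4 edges. This graph has 7 edges (3 extra). Not a tree.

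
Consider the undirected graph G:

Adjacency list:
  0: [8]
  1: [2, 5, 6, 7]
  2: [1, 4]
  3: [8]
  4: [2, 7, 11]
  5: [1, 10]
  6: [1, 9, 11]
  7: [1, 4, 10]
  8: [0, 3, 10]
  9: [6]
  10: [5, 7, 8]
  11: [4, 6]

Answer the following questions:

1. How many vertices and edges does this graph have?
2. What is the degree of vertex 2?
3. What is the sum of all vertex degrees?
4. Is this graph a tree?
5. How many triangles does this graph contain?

Count: 12 vertices, 14 edges.
Vertex 2 has neighbors [1, 4], degree = 2.
Handshaking lemma: 2 * 14 = 28.
A tree on 12 vertices has 11 edges. This graph has 14 edges (3 extra). Not a tree.
Number of triangles = 0.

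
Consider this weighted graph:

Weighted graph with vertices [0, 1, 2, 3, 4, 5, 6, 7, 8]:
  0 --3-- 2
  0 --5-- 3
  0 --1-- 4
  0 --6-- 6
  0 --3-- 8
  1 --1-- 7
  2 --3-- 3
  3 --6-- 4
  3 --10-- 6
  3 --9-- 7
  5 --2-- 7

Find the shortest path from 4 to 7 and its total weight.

Using Dijkstra's algorithm from vertex 4:
Shortest path: 4 -> 3 -> 7
Total weight: 6 + 9 = 15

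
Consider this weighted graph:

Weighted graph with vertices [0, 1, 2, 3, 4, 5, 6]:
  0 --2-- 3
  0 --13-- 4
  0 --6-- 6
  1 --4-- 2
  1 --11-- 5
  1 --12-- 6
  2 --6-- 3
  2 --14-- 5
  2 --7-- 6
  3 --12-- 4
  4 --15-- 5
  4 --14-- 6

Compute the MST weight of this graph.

Applying Kruskal's algorithm (sort edges by weight, add if no cycle):
  Add (0,3) w=2
  Add (1,2) w=4
  Add (0,6) w=6
  Add (2,3) w=6
  Skip (2,6) w=7 (creates cycle)
  Add (1,5) w=11
  Skip (1,6) w=12 (creates cycle)
  Add (3,4) w=12
  Skip (0,4) w=13 (creates cycle)
  Skip (2,5) w=14 (creates cycle)
  Skip (4,6) w=14 (creates cycle)
  Skip (4,5) w=15 (creates cycle)
MST weight = 41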